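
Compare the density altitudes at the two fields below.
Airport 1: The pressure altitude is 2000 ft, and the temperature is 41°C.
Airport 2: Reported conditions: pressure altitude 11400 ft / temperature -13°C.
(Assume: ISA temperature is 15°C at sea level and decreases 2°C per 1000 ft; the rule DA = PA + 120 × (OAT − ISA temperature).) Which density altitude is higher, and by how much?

Airport 1: ISA temp = 11°C, deviation +30°C, DA = 2000 + 120 × 30 = 5600 ft.
Airport 2: ISA temp = -7.8°C, deviation -5.2°C, DA = 11400 + 120 × (-5.2) = 10776 ft.
Airport 2 is higher by 10776 − 5600 = 5176 ft.

Airport 2 by 5176 ft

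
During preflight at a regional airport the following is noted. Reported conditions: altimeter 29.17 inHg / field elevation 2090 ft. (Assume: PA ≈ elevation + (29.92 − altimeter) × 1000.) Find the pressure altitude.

2840 ft

Pressure correction = (29.92 − 29.17) × 1000 = +750 ft.
Pressure altitude = 2090 + (+750) = 2840 ft.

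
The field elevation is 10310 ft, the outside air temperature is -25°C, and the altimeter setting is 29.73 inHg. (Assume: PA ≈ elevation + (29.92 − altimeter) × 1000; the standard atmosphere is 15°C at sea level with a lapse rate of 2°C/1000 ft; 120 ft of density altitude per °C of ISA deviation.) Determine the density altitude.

Pressure altitude = 10310 + (29.92 − 29.73) × 1000 = 10310 + (+190) = 10500 ft.
ISA temperature at 10500 ft = 15 − 2 × (10500/1000) = -6°C.
ISA deviation = -25 − (-6) = -19°C.
Density altitude = 10500 + 120 × (-19) = 8220 ft.

8220 ft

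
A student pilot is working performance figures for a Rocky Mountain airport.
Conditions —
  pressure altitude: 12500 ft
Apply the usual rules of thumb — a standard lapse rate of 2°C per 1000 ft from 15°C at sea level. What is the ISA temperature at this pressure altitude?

-10°C

ISA temperature = 15 − 2 × (12500/1000) = 15 − 25 = -10°C.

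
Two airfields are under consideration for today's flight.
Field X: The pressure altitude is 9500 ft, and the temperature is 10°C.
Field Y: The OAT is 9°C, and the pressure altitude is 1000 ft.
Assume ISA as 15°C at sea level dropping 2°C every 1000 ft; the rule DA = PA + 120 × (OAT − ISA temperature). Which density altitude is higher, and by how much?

Field X by 10660 ft

Field X: ISA temp = -4°C, deviation +14°C, DA = 9500 + 120 × 14 = 11180 ft.
Field Y: ISA temp = 13°C, deviation -4°C, DA = 1000 + 120 × (-4) = 520 ft.
Field X is higher by 11180 − 520 = 10660 ft.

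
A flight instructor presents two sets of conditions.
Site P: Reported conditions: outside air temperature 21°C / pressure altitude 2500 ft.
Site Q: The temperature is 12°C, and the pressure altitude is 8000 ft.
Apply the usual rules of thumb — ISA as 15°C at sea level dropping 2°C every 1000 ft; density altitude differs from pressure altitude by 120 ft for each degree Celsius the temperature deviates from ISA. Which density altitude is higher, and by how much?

Site P: ISA temp = 10°C, deviation +11°C, DA = 2500 + 120 × 11 = 3820 ft.
Site Q: ISA temp = -1°C, deviation +13°C, DA = 8000 + 120 × 13 = 9560 ft.
Site Q is higher by 9560 − 3820 = 5740 ft.

Site Q by 5740 ft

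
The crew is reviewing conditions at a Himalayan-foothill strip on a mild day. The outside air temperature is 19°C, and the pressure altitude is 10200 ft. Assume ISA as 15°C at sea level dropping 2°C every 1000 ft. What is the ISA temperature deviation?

ISA+24.4°C

ISA temperature at 10200 ft = 15 − 2 × (10200/1000) = -5.4°C.
Deviation = OAT − ISA = 19 − (-5.4) = +24.4°C.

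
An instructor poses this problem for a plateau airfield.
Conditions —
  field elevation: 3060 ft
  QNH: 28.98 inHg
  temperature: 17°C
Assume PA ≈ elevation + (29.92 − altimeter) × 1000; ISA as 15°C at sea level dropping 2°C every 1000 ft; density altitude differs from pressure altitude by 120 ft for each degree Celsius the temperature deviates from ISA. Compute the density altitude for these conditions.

Pressure altitude = 3060 + (29.92 − 28.98) × 1000 = 3060 + (+940) = 4000 ft.
ISA temperature at 4000 ft = 15 − 2 × (4000/1000) = 7°C.
ISA deviation = 17 − 7 = +10°C.
Density altitude = 4000 + 120 × (10) = 5200 ft.

5200 ft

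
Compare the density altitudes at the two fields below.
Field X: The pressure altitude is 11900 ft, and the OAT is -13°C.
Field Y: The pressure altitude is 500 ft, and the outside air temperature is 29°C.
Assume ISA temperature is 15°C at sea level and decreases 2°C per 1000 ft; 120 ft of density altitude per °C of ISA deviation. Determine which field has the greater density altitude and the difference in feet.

Field X: ISA temp = -8.8°C, deviation -4.2°C, DA = 11900 + 120 × (-4.2) = 11396 ft.
Field Y: ISA temp = 14°C, deviation +15°C, DA = 500 + 120 × 15 = 2300 ft.
Field X is higher by 11396 − 2300 = 9096 ft.

Field X by 9096 ft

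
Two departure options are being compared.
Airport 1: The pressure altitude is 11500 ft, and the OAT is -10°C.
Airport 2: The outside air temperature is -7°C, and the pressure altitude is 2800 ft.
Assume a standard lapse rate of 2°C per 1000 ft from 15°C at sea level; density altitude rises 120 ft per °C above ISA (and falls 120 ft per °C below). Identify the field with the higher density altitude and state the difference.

Airport 1 by 10428 ft

Airport 1: ISA temp = -8°C, deviation -2°C, DA = 11500 + 120 × (-2) = 11260 ft.
Airport 2: ISA temp = 9.4°C, deviation -16.4°C, DA = 2800 + 120 × (-16.4) = 832 ft.
Airport 1 is higher by 11260 − 832 = 10428 ft.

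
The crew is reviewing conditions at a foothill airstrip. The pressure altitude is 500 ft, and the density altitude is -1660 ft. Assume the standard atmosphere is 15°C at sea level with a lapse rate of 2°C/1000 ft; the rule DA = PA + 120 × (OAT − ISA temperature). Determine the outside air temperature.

Density altitude − pressure altitude = -1660 − 500 = -2160 ft.
At 120 ft/°C that is an ISA deviation of -2160/120 = -18°C.
ISA temperature at 500 ft = 15 − 2 × (500/1000) = 14°C.
OAT = ISA + deviation = 14 + (-18) = -4°C.

-4°C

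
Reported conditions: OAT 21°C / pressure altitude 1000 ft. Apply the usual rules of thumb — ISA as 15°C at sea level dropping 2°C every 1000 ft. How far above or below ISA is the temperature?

ISA temperature at 1000 ft = 15 − 2 × (1000/1000) = 13°C.
Deviation = OAT − ISA = 21 − 13 = +8°C.

ISA+8°C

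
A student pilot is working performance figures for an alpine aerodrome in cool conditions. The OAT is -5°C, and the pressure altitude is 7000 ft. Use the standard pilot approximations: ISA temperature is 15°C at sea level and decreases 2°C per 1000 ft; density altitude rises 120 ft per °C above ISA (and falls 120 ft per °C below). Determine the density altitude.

ISA temperature at 7000 ft = 15 − 2 × (7000/1000) = 1°C.
ISA deviation = -5 − 1 = -6°C.
Density altitude = 7000 + 120 × (-6) = 7000 + (-720) = 6280 ft.

6280 ft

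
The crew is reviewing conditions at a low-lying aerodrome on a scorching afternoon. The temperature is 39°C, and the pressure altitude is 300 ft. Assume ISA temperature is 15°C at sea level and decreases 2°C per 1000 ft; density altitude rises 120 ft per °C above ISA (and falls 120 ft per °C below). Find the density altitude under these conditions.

ISA temperature at 300 ft = 15 − 2 × (300/1000) = 14.4°C.
ISA deviation = 39 − 14.4 = +24.6°C.
Density altitude = 300 + 120 × (24.6) = 300 + (+2952) = 3252 ft.

3252 ft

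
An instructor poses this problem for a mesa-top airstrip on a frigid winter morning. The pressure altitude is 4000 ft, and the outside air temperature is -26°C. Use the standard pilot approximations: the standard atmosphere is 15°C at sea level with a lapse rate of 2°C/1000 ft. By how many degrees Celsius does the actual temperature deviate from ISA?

ISA-33°C

ISA temperature at 4000 ft = 15 − 2 × (4000/1000) = 7°C.
Deviation = OAT − ISA = -26 − 7 = -33°C.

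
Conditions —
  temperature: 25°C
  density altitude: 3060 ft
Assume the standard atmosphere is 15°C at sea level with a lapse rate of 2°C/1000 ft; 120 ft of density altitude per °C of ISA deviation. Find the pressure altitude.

1500 ft

DA = PA + 120 × (OAT − (15 − 2·PA/1000)) = PA + 120·OAT − 1800 + 0.24·PA = 1.24·PA + 120·OAT − 1800.
So 1.24·PA = 3060 − 120 × 25 + 1800 = 1860.
PA = 1860 / 1.24 = 1500 ft.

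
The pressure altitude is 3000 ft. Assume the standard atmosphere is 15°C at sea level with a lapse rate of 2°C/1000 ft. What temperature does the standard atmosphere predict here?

ISA temperature = 15 − 2 × (3000/1000) = 15 − 6 = 9°C.

9°C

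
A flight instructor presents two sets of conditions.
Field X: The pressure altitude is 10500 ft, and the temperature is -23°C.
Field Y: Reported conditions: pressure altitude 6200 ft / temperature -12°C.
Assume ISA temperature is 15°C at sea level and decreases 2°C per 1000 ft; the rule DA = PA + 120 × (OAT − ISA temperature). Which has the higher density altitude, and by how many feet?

Field X: ISA temp = -6°C, deviation -17°C, DA = 10500 + 120 × (-17) = 8460 ft.
Field Y: ISA temp = 2.6°C, deviation -14.6°C, DA = 6200 + 120 × (-14.6) = 4448 ft.
Field X is higher by 8460 − 4448 = 4012 ft.

Field X by 4012 ft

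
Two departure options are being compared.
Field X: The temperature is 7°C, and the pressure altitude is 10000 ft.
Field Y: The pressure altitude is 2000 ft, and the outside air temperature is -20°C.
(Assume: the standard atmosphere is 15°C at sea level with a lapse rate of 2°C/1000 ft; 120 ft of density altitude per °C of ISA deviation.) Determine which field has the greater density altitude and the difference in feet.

Field X: ISA temp = -5°C, deviation +12°C, DA = 10000 + 120 × 12 = 11440 ft.
Field Y: ISA temp = 11°C, deviation -31°C, DA = 2000 + 120 × (-31) = -1720 ft.
Field X is higher by 11440 − (-1720) = 13160 ft.

Field X by 13160 ft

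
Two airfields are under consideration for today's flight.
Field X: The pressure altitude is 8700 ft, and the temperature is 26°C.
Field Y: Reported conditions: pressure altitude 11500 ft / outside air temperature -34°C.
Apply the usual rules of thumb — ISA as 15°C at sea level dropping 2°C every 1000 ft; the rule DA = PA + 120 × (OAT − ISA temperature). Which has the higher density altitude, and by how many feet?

Field X by 3728 ft

Field X: ISA temp = -2.4°C, deviation +28.4°C, DA = 8700 + 120 × 28.4 = 12108 ft.
Field Y: ISA temp = -8°C, deviation -26°C, DA = 11500 + 120 × (-26) = 8380 ft.
Field X is higher by 12108 − 8380 = 3728 ft.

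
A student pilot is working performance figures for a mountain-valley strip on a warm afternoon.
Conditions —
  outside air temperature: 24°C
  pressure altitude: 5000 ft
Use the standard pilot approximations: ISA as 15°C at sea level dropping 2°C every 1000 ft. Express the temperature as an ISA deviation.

ISA temperature at 5000 ft = 15 − 2 × (5000/1000) = 5°C.
Deviation = OAT − ISA = 24 − 5 = +19°C.

ISA+19°C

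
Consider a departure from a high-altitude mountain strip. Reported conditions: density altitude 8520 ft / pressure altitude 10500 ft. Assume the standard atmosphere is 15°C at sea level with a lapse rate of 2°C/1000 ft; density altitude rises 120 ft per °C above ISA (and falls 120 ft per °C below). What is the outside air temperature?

Density altitude − pressure altitude = 8520 − 10500 = -1980 ft.
At 120 ft/°C that is an ISA deviation of -1980/120 = -16.5°C.
ISA temperature at 10500 ft = 15 − 2 × (10500/1000) = -6°C.
OAT = ISA + deviation = -6 + (-16.5) = -22.5°C.

-22.5°C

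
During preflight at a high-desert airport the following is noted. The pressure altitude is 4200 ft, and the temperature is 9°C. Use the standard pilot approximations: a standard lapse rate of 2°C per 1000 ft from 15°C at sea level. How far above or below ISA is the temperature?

ISA+2.4°C

ISA temperature at 4200 ft = 15 − 2 × (4200/1000) = 6.6°C.
Deviation = OAT − ISA = 9 − 6.6 = +2.4°C.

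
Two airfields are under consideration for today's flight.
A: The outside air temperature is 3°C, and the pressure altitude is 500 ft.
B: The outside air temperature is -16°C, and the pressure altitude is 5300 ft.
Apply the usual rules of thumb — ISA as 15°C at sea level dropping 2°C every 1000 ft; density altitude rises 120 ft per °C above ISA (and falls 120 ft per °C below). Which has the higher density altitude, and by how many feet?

B by 3672 ft

A: ISA temp = 14°C, deviation -11°C, DA = 500 + 120 × (-11) = -820 ft.
B: ISA temp = 4.4°C, deviation -20.4°C, DA = 5300 + 120 × (-20.4) = 2852 ft.
B is higher by 2852 − (-820) = 3672 ft.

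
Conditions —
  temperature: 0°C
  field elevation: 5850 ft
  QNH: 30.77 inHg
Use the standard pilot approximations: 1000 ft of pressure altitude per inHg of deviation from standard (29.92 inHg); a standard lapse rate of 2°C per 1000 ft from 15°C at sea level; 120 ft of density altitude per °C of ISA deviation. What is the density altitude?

Pressure altitude = 5850 + (29.92 − 30.77) × 1000 = 5850 + (-850) = 5000 ft.
ISA temperature at 5000 ft = 15 − 2 × (5000/1000) = 5°C.
ISA deviation = 0 − 5 = -5°C.
Density altitude = 5000 + 120 × (-5) = 4400 ft.

4400 ft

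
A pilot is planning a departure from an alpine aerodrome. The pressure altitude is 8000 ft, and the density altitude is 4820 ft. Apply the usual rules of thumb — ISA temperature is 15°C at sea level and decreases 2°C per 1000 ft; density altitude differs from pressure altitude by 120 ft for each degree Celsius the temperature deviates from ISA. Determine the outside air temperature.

Density altitude − pressure altitude = 4820 − 8000 = -3180 ft.
At 120 ft/°C that is an ISA deviation of -3180/120 = -26.5°C.
ISA temperature at 8000 ft = 15 − 2 × (8000/1000) = -1°C.
OAT = ISA + deviation = -1 + (-26.5) = -27.5°C.

-27.5°C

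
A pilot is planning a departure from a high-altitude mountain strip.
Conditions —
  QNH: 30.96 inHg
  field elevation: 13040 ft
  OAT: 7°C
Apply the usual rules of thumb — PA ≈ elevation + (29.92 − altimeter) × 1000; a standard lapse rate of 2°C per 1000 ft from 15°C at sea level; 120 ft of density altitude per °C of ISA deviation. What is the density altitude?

13920 ft

Pressure altitude = 13040 + (29.92 − 30.96) × 1000 = 13040 + (-1040) = 12000 ft.
ISA temperature at 12000 ft = 15 − 2 × (12000/1000) = -9°C.
ISA deviation = 7 − (-9) = +16°C.
Density altitude = 12000 + 120 × (16) = 13920 ft.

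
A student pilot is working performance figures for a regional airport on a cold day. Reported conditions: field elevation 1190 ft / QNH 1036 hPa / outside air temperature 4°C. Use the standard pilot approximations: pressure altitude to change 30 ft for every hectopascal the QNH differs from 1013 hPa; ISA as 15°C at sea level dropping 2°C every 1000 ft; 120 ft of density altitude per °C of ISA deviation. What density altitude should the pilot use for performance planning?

-700 ft

Pressure altitude = 1190 + (1013 − 1036) × 30 = 1190 + (-690) = 500 ft.
ISA temperature at 500 ft = 15 − 2 × (500/1000) = 14°C.
ISA deviation = 4 − 14 = -10°C.
Density altitude = 500 + 120 × (-10) = -700 ft.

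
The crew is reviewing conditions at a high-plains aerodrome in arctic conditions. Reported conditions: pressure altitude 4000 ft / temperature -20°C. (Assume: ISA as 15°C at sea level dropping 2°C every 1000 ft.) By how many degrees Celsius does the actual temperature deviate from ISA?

ISA-27°C

ISA temperature at 4000 ft = 15 − 2 × (4000/1000) = 7°C.
Deviation = OAT − ISA = -20 − 7 = -27°C.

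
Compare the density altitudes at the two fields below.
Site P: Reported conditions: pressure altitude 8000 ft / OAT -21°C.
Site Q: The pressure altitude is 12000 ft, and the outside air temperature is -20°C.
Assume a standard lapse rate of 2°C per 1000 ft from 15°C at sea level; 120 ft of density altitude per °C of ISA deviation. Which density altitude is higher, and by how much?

Site Q by 5080 ft

Site P: ISA temp = -1°C, deviation -20°C, DA = 8000 + 120 × (-20) = 5600 ft.
Site Q: ISA temp = -9°C, deviation -11°C, DA = 12000 + 120 × (-11) = 10680 ft.
Site Q is higher by 10680 − 5600 = 5080 ft.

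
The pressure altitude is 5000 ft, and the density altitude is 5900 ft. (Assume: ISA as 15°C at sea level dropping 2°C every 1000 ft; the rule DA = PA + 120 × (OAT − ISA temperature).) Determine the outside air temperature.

Density altitude − pressure altitude = 5900 − 5000 = +900 ft.
At 120 ft/°C that is an ISA deviation of 900/120 = +7.5°C.
ISA temperature at 5000 ft = 15 − 2 × (5000/1000) = 5°C.
OAT = ISA + deviation = 5 + (+7.5) = 12.5°C.

12.5°C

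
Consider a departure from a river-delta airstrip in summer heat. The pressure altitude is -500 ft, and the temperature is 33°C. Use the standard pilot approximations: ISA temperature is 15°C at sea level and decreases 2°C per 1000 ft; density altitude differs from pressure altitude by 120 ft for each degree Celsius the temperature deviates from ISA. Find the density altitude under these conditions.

1540 ft

ISA temperature at -500 ft = 15 − 2 × (-500/1000) = 16°C.
ISA deviation = 33 − 16 = +17°C.
Density altitude = -500 + 120 × (17) = -500 + (+2040) = 1540 ft.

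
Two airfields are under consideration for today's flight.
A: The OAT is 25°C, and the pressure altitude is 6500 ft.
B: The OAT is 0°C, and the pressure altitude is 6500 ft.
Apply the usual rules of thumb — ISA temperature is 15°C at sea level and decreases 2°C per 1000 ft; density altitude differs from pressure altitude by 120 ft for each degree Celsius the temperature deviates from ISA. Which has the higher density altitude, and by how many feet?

A by 3000 ft

A: ISA temp = 2°C, deviation +23°C, DA = 6500 + 120 × 23 = 9260 ft.
B: ISA temp = 2°C, deviation -2°C, DA = 6500 + 120 × (-2) = 6260 ft.
A is higher by 9260 − 6260 = 3000 ft.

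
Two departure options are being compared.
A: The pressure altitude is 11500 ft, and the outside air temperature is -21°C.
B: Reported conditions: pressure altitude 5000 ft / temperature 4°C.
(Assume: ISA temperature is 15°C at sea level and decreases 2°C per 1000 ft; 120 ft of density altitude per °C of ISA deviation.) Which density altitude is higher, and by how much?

A by 5060 ft

A: ISA temp = -8°C, deviation -13°C, DA = 11500 + 120 × (-13) = 9940 ft.
B: ISA temp = 5°C, deviation -1°C, DA = 5000 + 120 × (-1) = 4880 ft.
A is higher by 9940 − 4880 = 5060 ft.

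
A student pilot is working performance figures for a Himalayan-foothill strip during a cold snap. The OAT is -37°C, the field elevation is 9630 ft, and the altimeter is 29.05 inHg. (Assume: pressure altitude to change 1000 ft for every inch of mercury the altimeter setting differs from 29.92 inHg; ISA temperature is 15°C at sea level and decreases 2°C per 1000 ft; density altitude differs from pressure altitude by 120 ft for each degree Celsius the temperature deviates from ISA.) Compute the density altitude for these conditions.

Pressure altitude = 9630 + (29.92 − 29.05) × 1000 = 9630 + (+870) = 10500 ft.
ISA temperature at 10500 ft = 15 − 2 × (10500/1000) = -6°C.
ISA deviation = -37 − (-6) = -31°C.
Density altitude = 10500 + 120 × (-31) = 6780 ft.

6780 ft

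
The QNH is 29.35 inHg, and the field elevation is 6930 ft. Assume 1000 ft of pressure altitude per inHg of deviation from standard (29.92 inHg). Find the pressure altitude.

7500 ft

Pressure correction = (29.92 − 29.35) × 1000 = +570 ft.
Pressure altitude = 6930 + (+570) = 7500 ft.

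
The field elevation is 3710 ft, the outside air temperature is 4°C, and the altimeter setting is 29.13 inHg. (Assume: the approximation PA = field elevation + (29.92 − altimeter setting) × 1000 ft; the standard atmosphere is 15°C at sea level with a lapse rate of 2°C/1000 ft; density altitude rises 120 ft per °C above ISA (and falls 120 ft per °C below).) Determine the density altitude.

4260 ft

Pressure altitude = 3710 + (29.92 − 29.13) × 1000 = 3710 + (+790) = 4500 ft.
ISA temperature at 4500 ft = 15 − 2 × (4500/1000) = 6°C.
ISA deviation = 4 − 6 = -2°C.
Density altitude = 4500 + 120 × (-2) = 4260 ft.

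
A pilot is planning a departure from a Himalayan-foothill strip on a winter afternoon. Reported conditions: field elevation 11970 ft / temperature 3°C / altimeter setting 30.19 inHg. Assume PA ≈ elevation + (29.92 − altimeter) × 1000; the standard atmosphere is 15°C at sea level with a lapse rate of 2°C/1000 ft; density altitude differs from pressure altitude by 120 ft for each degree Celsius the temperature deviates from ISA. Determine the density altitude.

Pressure altitude = 11970 + (29.92 − 30.19) × 1000 = 11970 + (-270) = 11700 ft.
ISA temperature at 11700 ft = 15 − 2 × (11700/1000) = -8.4°C.
ISA deviation = 3 − (-8.4) = +11.4°C.
Density altitude = 11700 + 120 × (11.4) = 13068 ft.

13068 ft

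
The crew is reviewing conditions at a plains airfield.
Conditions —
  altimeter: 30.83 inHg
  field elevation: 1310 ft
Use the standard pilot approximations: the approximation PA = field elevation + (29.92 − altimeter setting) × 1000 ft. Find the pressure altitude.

400 ft

Pressure correction = (29.92 − 30.83) × 1000 = -910 ft.
Pressure altitude = 1310 + (-910) = 400 ft.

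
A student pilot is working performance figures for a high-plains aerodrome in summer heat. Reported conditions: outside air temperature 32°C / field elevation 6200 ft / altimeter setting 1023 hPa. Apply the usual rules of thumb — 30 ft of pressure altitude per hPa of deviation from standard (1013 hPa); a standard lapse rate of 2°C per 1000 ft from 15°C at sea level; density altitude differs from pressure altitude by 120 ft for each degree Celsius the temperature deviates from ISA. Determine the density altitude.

9356 ft

Pressure altitude = 6200 + (1013 − 1023) × 30 = 6200 + (-300) = 5900 ft.
ISA temperature at 5900 ft = 15 − 2 × (5900/1000) = 3.2°C.
ISA deviation = 32 − 3.2 = +28.8°C.
Density altitude = 5900 + 120 × (28.8) = 9356 ft.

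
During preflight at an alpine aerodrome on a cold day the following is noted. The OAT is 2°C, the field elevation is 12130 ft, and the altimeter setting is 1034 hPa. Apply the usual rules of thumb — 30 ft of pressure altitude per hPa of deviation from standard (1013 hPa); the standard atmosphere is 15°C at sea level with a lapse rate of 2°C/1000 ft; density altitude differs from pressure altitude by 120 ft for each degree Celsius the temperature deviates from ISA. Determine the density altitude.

Pressure altitude = 12130 + (1013 − 1034) × 30 = 12130 + (-630) = 11500 ft.
ISA temperature at 11500 ft = 15 − 2 × (11500/1000) = -8°C.
ISA deviation = 2 − (-8) = +10°C.
Density altitude = 11500 + 120 × (10) = 12700 ft.

12700 ft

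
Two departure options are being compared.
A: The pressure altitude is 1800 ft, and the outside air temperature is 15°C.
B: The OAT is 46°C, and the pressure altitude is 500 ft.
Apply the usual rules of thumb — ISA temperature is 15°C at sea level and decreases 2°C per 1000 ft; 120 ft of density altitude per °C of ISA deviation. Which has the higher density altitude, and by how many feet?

B by 2108 ft

A: ISA temp = 11.4°C, deviation +3.6°C, DA = 1800 + 120 × 3.6 = 2232 ft.
B: ISA temp = 14°C, deviation +32°C, DA = 500 + 120 × 32 = 4340 ft.
B is higher by 4340 − 2232 = 2108 ft.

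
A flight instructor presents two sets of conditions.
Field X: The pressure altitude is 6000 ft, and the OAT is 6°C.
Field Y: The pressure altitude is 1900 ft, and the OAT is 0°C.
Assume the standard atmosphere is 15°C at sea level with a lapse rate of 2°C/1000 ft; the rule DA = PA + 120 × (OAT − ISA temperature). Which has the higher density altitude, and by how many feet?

Field X by 5804 ft

Field X: ISA temp = 3°C, deviation +3°C, DA = 6000 + 120 × 3 = 6360 ft.
Field Y: ISA temp = 11.2°C, deviation -11.2°C, DA = 1900 + 120 × (-11.2) = 556 ft.
Field X is higher by 6360 − 556 = 5804 ft.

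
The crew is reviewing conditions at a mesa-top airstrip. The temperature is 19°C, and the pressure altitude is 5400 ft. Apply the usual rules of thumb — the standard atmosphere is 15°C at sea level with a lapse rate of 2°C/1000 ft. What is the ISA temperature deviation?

ISA temperature at 5400 ft = 15 − 2 × (5400/1000) = 4.2°C.
Deviation = OAT − ISA = 19 − 4.2 = +14.8°C.

ISA+14.8°C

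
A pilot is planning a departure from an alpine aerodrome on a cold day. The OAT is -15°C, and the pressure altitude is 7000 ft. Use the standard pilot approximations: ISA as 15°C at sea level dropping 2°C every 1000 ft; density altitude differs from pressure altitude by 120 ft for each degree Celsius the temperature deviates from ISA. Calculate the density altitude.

5080 ft

ISA temperature at 7000 ft = 15 − 2 × (7000/1000) = 1°C.
ISA deviation = -15 − 1 = -16°C.
Density altitude = 7000 + 120 × (-16) = 7000 + (-1920) = 5080 ft.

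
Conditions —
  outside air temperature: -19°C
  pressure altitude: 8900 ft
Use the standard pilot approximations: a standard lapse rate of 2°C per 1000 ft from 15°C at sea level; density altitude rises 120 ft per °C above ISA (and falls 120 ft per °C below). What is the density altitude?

ISA temperature at 8900 ft = 15 − 2 × (8900/1000) = -2.8°C.
ISA deviation = -19 − (-2.8) = -16.2°C.
Density altitude = 8900 + 120 × (-16.2) = 8900 + (-1944) = 6956 ft.

6956 ft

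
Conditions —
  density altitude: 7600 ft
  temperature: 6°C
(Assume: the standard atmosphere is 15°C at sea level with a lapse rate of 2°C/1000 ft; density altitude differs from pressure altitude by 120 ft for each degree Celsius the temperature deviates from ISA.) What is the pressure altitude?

DA = PA + 120 × (OAT − (15 − 2·PA/1000)) = PA + 120·OAT − 1800 + 0.24·PA = 1.24·PA + 120·OAT − 1800.
So 1.24·PA = 7600 − 120 × 6 + 1800 = 8680.
PA = 8680 / 1.24 = 7000 ft.

7000 ft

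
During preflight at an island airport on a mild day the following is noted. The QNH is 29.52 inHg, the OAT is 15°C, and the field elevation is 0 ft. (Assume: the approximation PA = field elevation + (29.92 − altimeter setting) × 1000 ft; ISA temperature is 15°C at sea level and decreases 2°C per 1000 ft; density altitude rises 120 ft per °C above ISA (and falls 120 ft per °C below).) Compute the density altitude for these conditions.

496 ft

Pressure altitude = 0 + (29.92 − 29.52) × 1000 = 0 + (+400) = 400 ft.
ISA temperature at 400 ft = 15 − 2 × (400/1000) = 14.2°C.
ISA deviation = 15 − 14.2 = +0.8°C.
Density altitude = 400 + 120 × (0.8) = 496 ft.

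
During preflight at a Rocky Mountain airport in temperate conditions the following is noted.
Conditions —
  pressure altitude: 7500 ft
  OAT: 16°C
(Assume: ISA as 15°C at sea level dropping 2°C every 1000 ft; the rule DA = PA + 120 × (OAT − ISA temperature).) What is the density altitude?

9420 ft

ISA temperature at 7500 ft = 15 − 2 × (7500/1000) = 0°C.
ISA deviation = 16 − 0 = +16°C.
Density altitude = 7500 + 120 × (16) = 7500 + (+1920) = 9420 ft.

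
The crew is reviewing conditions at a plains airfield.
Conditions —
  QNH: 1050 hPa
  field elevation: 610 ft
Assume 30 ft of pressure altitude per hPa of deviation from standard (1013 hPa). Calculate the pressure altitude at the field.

-500 ft

Pressure correction = (1013 − 1050) × 30 = -1110 ft.
Pressure altitude = 610 + (-1110) = -500 ft.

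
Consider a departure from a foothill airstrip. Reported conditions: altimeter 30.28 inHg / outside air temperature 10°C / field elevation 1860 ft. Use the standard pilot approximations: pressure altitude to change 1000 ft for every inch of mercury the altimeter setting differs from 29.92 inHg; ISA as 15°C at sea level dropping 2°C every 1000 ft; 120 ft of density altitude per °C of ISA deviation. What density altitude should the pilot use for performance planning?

Pressure altitude = 1860 + (29.92 − 30.28) × 1000 = 1860 + (-360) = 1500 ft.
ISA temperature at 1500 ft = 15 − 2 × (1500/1000) = 12°C.
ISA deviation = 10 − 12 = -2°C.
Density altitude = 1500 + 120 × (-2) = 1260 ft.

1260 ft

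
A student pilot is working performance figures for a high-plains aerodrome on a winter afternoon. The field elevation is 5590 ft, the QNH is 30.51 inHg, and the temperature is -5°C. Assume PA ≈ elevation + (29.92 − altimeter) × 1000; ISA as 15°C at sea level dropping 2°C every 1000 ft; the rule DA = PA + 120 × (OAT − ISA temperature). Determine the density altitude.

Pressure altitude = 5590 + (29.92 − 30.51) × 1000 = 5590 + (-590) = 5000 ft.
ISA temperature at 5000 ft = 15 − 2 × (5000/1000) = 5°C.
ISA deviation = -5 − 5 = -10°C.
Density altitude = 5000 + 120 × (-10) = 3800 ft.

3800 ft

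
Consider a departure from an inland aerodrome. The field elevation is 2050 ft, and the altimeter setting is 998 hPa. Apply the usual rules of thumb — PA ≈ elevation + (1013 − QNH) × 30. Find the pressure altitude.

Pressure correction = (1013 − 998) × 30 = +450 ft.
Pressure altitude = 2050 + (+450) = 2500 ft.

2500 ft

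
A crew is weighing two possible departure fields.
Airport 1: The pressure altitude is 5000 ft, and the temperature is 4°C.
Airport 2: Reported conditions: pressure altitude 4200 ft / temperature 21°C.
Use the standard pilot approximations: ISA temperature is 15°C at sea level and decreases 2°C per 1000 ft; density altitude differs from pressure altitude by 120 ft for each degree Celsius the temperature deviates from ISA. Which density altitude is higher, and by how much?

Airport 2 by 1048 ft

Airport 1: ISA temp = 5°C, deviation -1°C, DA = 5000 + 120 × (-1) = 4880 ft.
Airport 2: ISA temp = 6.6°C, deviation +14.4°C, DA = 4200 + 120 × 14.4 = 5928 ft.
Airport 2 is higher by 5928 − 4880 = 1048 ft.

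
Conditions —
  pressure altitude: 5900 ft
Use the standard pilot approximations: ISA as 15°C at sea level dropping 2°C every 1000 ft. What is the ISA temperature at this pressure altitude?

3.2°C

ISA temperature = 15 − 2 × (5900/1000) = 15 − 11.8 = 3.2°C.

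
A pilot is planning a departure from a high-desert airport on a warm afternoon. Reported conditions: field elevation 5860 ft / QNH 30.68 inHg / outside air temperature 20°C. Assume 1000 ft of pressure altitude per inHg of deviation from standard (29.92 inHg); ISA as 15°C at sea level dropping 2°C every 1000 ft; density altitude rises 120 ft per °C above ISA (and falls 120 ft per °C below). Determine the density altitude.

Pressure altitude = 5860 + (29.92 − 30.68) × 1000 = 5860 + (-760) = 5100 ft.
ISA temperature at 5100 ft = 15 − 2 × (5100/1000) = 4.8°C.
ISA deviation = 20 − 4.8 = +15.2°C.
Density altitude = 5100 + 120 × (15.2) = 6924 ft.

6924 ft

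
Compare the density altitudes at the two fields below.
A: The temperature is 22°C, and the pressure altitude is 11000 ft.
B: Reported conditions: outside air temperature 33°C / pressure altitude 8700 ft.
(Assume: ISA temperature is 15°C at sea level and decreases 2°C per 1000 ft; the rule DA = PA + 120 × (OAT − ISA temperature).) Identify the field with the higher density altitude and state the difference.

A by 1532 ft

A: ISA temp = -7°C, deviation +29°C, DA = 11000 + 120 × 29 = 14480 ft.
B: ISA temp = -2.4°C, deviation +35.4°C, DA = 8700 + 120 × 35.4 = 12948 ft.
A is higher by 14480 − 12948 = 1532 ft.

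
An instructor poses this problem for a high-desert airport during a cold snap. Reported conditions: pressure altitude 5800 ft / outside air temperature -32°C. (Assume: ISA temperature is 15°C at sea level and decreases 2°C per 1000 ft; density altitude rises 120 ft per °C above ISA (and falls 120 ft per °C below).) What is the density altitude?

ISA temperature at 5800 ft = 15 − 2 × (5800/1000) = 3.4°C.
ISA deviation = -32 − 3.4 = -35.4°C.
Density altitude = 5800 + 120 × (-35.4) = 5800 + (-4248) = 1552 ft.

1552 ft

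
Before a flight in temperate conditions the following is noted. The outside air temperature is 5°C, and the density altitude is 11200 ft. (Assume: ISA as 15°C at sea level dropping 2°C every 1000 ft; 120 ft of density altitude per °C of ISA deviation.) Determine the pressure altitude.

10000 ft

DA = PA + 120 × (OAT − (15 − 2·PA/1000)) = PA + 120·OAT − 1800 + 0.24·PA = 1.24·PA + 120·OAT − 1800.
So 1.24·PA = 11200 − 120 × 5 + 1800 = 12400.
PA = 12400 / 1.24 = 10000 ft.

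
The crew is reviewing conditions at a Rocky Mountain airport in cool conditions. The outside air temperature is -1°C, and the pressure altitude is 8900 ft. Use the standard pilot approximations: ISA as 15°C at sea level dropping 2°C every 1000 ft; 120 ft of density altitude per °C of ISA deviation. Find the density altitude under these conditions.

9116 ft

ISA temperature at 8900 ft = 15 − 2 × (8900/1000) = -2.8°C.
ISA deviation = -1 − (-2.8) = +1.8°C.
Density altitude = 8900 + 120 × (1.8) = 8900 + (+216) = 9116 ft.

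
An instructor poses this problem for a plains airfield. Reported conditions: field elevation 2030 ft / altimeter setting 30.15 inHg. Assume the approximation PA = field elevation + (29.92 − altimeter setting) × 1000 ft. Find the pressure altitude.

1800 ft

Pressure correction = (29.92 − 30.15) × 1000 = -230 ft.
Pressure altitude = 2030 + (-230) = 1800 ft.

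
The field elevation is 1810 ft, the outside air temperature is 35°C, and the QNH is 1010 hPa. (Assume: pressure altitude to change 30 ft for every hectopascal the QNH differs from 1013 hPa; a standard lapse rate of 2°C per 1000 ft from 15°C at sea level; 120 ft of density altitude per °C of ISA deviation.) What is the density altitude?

Pressure altitude = 1810 + (1013 − 1010) × 30 = 1810 + (+90) = 1900 ft.
ISA temperature at 1900 ft = 15 − 2 × (1900/1000) = 11.2°C.
ISA deviation = 35 − 11.2 = +23.8°C.
Density altitude = 1900 + 120 × (23.8) = 4756 ft.

4756 ft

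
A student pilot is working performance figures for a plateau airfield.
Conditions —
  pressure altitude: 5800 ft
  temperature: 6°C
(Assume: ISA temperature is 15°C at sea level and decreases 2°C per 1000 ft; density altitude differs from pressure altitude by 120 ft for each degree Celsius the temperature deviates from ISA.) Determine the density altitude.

ISA temperature at 5800 ft = 15 − 2 × (5800/1000) = 3.4°C.
ISA deviation = 6 − 3.4 = +2.6°C.
Density altitude = 5800 + 120 × (2.6) = 5800 + (+312) = 6112 ft.

6112 ft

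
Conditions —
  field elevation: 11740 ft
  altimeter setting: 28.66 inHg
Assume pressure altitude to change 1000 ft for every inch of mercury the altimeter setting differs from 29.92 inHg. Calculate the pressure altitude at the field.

13000 ft

Pressure correction = (29.92 − 28.66) × 1000 = +1260 ft.
Pressure altitude = 11740 + (+1260) = 13000 ft.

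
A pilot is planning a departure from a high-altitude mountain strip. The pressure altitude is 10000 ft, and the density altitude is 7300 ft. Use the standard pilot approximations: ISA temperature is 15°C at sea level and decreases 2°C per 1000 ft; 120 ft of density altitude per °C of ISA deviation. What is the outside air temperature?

-27.5°C

Density altitude − pressure altitude = 7300 − 10000 = -2700 ft.
At 120 ft/°C that is an ISA deviation of -2700/120 = -22.5°C.
ISA temperature at 10000 ft = 15 − 2 × (10000/1000) = -5°C.
OAT = ISA + deviation = -5 + (-22.5) = -27.5°C.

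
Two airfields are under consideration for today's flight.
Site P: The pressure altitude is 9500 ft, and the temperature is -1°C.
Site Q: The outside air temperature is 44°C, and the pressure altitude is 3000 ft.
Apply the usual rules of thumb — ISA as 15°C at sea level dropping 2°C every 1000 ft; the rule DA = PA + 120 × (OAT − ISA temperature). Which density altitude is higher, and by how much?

Site P: ISA temp = -4°C, deviation +3°C, DA = 9500 + 120 × 3 = 9860 ft.
Site Q: ISA temp = 9°C, deviation +35°C, DA = 3000 + 120 × 35 = 7200 ft.
Site P is higher by 9860 − 7200 = 2660 ft.

Site P by 2660 ft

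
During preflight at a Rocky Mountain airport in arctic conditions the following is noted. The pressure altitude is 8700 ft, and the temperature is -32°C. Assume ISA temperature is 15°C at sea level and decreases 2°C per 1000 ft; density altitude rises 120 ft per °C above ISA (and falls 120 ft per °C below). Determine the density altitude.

5148 ft

ISA temperature at 8700 ft = 15 − 2 × (8700/1000) = -2.4°C.
ISA deviation = -32 − (-2.4) = -29.6°C.
Density altitude = 8700 + 120 × (-29.6) = 8700 + (-3552) = 5148 ft.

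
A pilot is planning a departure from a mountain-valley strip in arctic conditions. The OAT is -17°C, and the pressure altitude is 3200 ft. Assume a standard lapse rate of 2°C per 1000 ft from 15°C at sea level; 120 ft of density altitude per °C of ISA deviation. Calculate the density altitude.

ISA temperature at 3200 ft = 15 − 2 × (3200/1000) = 8.6°C.
ISA deviation = -17 − 8.6 = -25.6°C.
Density altitude = 3200 + 120 × (-25.6) = 3200 + (-3072) = 128 ft.

128 ft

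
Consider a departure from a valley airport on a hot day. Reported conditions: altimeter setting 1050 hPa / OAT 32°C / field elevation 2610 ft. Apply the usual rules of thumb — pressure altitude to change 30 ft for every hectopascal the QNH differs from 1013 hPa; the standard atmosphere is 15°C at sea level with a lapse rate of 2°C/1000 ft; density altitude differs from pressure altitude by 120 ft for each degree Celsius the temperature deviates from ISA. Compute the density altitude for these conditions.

Pressure altitude = 2610 + (1013 − 1050) × 30 = 2610 + (-1110) = 1500 ft.
ISA temperature at 1500 ft = 15 − 2 × (1500/1000) = 12°C.
ISA deviation = 32 − 12 = +20°C.
Density altitude = 1500 + 120 × (20) = 3900 ft.

3900 ft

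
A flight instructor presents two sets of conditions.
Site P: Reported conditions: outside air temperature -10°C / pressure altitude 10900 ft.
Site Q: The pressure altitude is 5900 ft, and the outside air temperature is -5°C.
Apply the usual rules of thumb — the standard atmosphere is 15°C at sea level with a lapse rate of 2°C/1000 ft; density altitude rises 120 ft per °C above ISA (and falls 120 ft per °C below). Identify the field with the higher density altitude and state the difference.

Site P by 5600 ft

Site P: ISA temp = -6.8°C, deviation -3.2°C, DA = 10900 + 120 × (-3.2) = 10516 ft.
Site Q: ISA temp = 3.2°C, deviation -8.2°C, DA = 5900 + 120 × (-8.2) = 4916 ft.
Site P is higher by 10516 − 4916 = 5600 ft.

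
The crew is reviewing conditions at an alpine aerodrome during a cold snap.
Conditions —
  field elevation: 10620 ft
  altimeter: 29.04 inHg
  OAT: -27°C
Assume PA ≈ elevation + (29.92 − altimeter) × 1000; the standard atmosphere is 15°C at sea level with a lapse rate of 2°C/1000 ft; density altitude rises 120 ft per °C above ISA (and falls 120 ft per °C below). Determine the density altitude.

9220 ft

Pressure altitude = 10620 + (29.92 − 29.04) × 1000 = 10620 + (+880) = 11500 ft.
ISA temperature at 11500 ft = 15 − 2 × (11500/1000) = -8°C.
ISA deviation = -27 − (-8) = -19°C.
Density altitude = 11500 + 120 × (-19) = 9220 ft.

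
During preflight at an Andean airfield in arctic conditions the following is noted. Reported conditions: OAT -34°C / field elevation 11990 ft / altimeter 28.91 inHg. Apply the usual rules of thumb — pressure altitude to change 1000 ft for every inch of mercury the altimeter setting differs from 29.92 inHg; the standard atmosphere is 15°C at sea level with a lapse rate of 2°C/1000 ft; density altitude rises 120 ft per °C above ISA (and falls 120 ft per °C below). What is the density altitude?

10240 ft

Pressure altitude = 11990 + (29.92 − 28.91) × 1000 = 11990 + (+1010) = 13000 ft.
ISA temperature at 13000 ft = 15 − 2 × (13000/1000) = -11°C.
ISA deviation = -34 − (-11) = -23°C.
Density altitude = 13000 + 120 × (-23) = 10240 ft.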